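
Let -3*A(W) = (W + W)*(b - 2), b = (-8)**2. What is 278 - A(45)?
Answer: 2138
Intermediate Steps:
b = 64
A(W) = -124*W/3 (A(W) = -(W + W)*(64 - 2)/3 = -2*W*62/3 = -124*W/3)
278 - A(45) = 278 - (-124)*45/3 = 278 - 1*(-1860) = 278 + 1860 = 2138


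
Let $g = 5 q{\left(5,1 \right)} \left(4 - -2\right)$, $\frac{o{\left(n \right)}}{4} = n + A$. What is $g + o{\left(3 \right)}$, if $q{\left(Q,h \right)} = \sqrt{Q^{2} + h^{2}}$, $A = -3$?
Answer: $30 \sqrt{26} \approx 152.97$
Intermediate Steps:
$o{\left(n \right)} = -12 + 4 n$ ($o{\left(n \right)} = 4 \left(n - 3\right) = 4 \left(-3 + n\right) = -12 + 4 n$)
$g = 30 \sqrt{26}$ ($g = 5 \sqrt{5^{2} + 1^{2}} \left(4 - -2\right) = 5 \sqrt{25 + 1} \left(4 + 2\right) = 5 \sqrt{26} \cdot 6 = 30 \sqrt{26} \approx 152.97$)
$g + o{\left(3 \right)} = 30 \sqrt{26} + \left(-12 + 4 \cdot 3\right) = 30 \sqrt{26} + \left(-12 + 12\right) = 30 \sqrt{26} + 0 = 30 \sqrt{26}$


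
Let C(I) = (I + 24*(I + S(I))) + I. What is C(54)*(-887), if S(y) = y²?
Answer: -63321156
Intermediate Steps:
C(I) = 24*I² + 26*I (C(I) = (I + 24*(I + I²)) + I = (I + (24*I + 24*I²)) + I = (24*I² + 25*I) + I = 24*I² + 26*I)
C(54)*(-887) = (2*54*(13 + 12*54))*(-887) = (2*54*(13 + 648))*(-887) = (2*54*661)*(-887) = 71388*(-887) = -63321156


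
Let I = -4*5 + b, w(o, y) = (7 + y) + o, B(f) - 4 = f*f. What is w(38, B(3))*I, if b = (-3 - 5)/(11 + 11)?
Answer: -12992/11 ≈ -1181.1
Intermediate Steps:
B(f) = 4 + f² (B(f) = 4 + f*f = 4 + f²)
b = -4/11 (b = -8/22 = -8*1/22 = -4/11 ≈ -0.36364)
w(o, y) = 7 + o + y
I = -224/11 (I = -4*5 - 4/11 = -20 - 4/11 = -224/11 ≈ -20.364)
w(38, B(3))*I = (7 + 38 + (4 + 3²))*(-224/11) = (7 + 38 + (4 + 9))*(-224/11) = (7 + 38 + 13)*(-224/11) = 58*(-224/11) = -12992/11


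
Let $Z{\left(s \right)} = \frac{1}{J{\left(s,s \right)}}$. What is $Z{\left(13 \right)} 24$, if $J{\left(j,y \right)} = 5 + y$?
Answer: $\frac{4}{3} \approx 1.3333$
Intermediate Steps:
$Z{\left(s \right)} = \frac{1}{5 + s}$
$Z{\left(13 \right)} 24 = \frac{1}{5 + 13} \cdot 24 = \frac{1}{18} \cdot 24 = \frac{4}{3}$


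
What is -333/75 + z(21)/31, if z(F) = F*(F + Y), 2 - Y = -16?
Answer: 17034/775 ≈ 21.979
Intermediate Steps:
Y = 18 (Y = 2 - 1*(-16) = 2 + 16 = 18)
z(F) = F*(18 + F) (z(F) = F*(F + 18) = F*(18 + F))
-333/75 + z(21)/31 = -333/75 + (21*(18 + 21))/31 = -333*1/75 + (21*39)*(1/31) = -111/25 + 819*(1/31) = -111/25 + 819/31 = 17034/775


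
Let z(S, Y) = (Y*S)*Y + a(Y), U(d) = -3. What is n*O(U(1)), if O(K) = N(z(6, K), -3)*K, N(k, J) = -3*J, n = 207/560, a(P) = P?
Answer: -5589/560 ≈ -9.9804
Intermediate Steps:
n = 207/560 (n = 207*(1/560) = 207/560 ≈ 0.36964)
z(S, Y) = Y + S*Y² (z(S, Y) = (Y*S)*Y + Y = (S*Y)*Y + Y = S*Y² + Y = Y + S*Y²)
O(K) = 9*K (O(K) = (-3*(-3))*K = 9*K)
n*O(U(1)) = 207*(9*(-3))/560 = (207/560)*(-27) = -5589/560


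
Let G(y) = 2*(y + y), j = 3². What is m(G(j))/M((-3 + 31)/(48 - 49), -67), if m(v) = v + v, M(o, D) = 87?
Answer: 24/29 ≈ 0.82759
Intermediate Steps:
j = 9
G(y) = 4*y (G(y) = 2*(2*y) = 4*y)
m(v) = 2*v
m(G(j))/M((-3 + 31)/(48 - 49), -67) = (2*(4*9))/87 = (2*36)*(1/87) = 72*(1/87) = 24/29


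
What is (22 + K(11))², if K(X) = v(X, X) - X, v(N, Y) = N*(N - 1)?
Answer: 14641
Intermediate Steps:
v(N, Y) = N*(-1 + N)
K(X) = -X + X*(-1 + X) (K(X) = X*(-1 + X) - X = -X + X*(-1 + X))
(22 + K(11))² = (22 + 11*(-2 + 11))² = (22 + 11*9)² = (22 + 99)² = 121² = 14641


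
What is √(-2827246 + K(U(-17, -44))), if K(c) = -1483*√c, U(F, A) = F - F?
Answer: I*√2827246 ≈ 1681.4*I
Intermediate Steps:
U(F, A) = 0
√(-2827246 + K(U(-17, -44))) = √(-2827246 - 1483*√0) = √(-2827246 - 1483*0) = √(-2827246 + 0) = √(-2827246) = I*√2827246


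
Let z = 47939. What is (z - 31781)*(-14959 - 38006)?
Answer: -855808470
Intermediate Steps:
(z - 31781)*(-14959 - 38006) = (47939 - 31781)*(-14959 - 38006) = 16158*(-52965) = -855808470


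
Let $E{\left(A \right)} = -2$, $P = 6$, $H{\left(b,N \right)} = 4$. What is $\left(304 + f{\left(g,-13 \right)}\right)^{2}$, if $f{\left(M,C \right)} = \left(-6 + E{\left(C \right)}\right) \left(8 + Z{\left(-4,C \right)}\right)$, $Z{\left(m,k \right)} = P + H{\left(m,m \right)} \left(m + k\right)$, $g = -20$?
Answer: $541696$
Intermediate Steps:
$Z{\left(m,k \right)} = 6 + 4 k + 4 m$ ($Z{\left(m,k \right)} = 6 + 4 \left(m + k\right) = 6 + 4 \left(k + m\right) = 6 + \left(4 k + 4 m\right) = 6 + 4 k + 4 m$)
$f{\left(M,C \right)} = 16 - 32 C$ ($f{\left(M,C \right)} = \left(-6 - 2\right) \left(8 + \left(6 + 4 C + 4 \left(-4\right)\right)\right) = - 8 \left(8 + \left(6 + 4 C - 16\right)\right) = - 8 \left(8 + \left(-10 + 4 C\right)\right) = - 8 \left(-2 + 4 C\right) = 16 - 32 C$)
$\left(304 + f{\left(g,-13 \right)}\right)^{2} = \left(304 + \left(16 - -416\right)\right)^{2} = \left(304 + \left(16 + 416\right)\right)^{2} = \left(304 + 432\right)^{2} = 736^{2} = 541696$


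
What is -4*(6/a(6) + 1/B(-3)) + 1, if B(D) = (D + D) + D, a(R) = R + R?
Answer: -5/9 ≈ -0.55556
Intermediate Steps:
a(R) = 2*R
B(D) = 3*D (B(D) = 2*D + D = 3*D)
-4*(6/a(6) + 1/B(-3)) + 1 = -4*(6/((2*6)) + 1/(3*(-3))) + 1 = -4*(6/12 + 1/(-9)) + 1 = -4*(6*(1/12) + 1*(-⅑)) + 1 = -4*(½ - ⅑) + 1 = -4*7/18 + 1 = -14/9 + 1 = -5/9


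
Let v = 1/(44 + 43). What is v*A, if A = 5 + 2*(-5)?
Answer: -5/87 ≈ -0.057471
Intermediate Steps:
A = -5 (A = 5 - 10 = -5)
v = 1/87 ≈ 0.011494
v*A = (1/87)*(-5) = -5/87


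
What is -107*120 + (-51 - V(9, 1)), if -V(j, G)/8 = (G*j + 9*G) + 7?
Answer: -12691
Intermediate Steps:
V(j, G) = -56 - 72*G - 8*G*j (V(j, G) = -8*((G*j + 9*G) + 7) = -8*((9*G + G*j) + 7) = -8*(7 + 9*G + G*j) = -56 - 72*G - 8*G*j)
-107*120 + (-51 - V(9, 1)) = -107*120 + (-51 - (-56 - 72*1 - 8*1*9)) = -12840 + (-51 - (-56 - 72 - 72)) = -12840 + (-51 - 1*(-200)) = -12840 + (-51 + 200) = -12840 + 149 = -12691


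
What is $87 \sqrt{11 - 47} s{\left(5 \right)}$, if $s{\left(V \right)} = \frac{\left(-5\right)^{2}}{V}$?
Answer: $2610 i \approx 2610.0 i$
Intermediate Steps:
$s{\left(V \right)} = \frac{25}{V}$
$87 \sqrt{11 - 47} s{\left(5 \right)} = 87 \sqrt{11 - 47} \cdot \frac{25}{5} = 87 \sqrt{-36} \cdot 25 \cdot \frac{1}{5} = 87 \cdot 6 i 5 = 522 i 5 = 2610 i$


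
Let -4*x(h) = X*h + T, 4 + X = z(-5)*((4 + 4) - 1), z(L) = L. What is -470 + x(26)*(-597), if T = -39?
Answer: -630521/4 ≈ -1.5763e+5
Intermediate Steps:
X = -39 (X = -4 - 5*((4 + 4) - 1) = -4 - 5*(8 - 1) = -4 - 5*7 = -4 - 35 = -39)
x(h) = 39/4 + 39*h/4 (x(h) = -(-39*h - 39)/4 = -(-39 - 39*h)/4 = 39/4 + 39*h/4)
-470 + x(26)*(-597) = -470 + (39/4 + (39/4)*26)*(-597) = -470 + (39/4 + 507/2)*(-597) = -470 + (1053/4)*(-597) = -470 - 628641/4 = -630521/4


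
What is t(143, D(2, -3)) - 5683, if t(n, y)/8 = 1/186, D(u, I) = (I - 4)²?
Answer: -528515/93 ≈ -5683.0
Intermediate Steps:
D(u, I) = (-4 + I)²
t(n, y) = 4/93 (t(n, y) = 8/186 = 8*(1/186) = 4/93)
t(143, D(2, -3)) - 5683 = 4/93 - 5683 = -528515/93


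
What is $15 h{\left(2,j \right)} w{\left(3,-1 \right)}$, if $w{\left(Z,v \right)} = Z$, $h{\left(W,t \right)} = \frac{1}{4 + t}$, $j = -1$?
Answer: $15$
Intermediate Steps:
$15 h{\left(2,j \right)} w{\left(3,-1 \right)} = \frac{15}{4 - 1} \cdot 3 = \frac{15}{3} \cdot 3 = 15 \cdot \frac{1}{3} \cdot 3 = 5 \cdot 3 = 15$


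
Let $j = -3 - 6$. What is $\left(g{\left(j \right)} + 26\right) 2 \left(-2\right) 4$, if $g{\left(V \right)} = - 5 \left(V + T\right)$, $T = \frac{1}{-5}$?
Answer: $-1152$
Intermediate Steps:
$T = - \frac{1}{5} \approx -0.2$
$j = -9$
$g{\left(V \right)} = 1 - 5 V$ ($g{\left(V \right)} = - 5 \left(V - \frac{1}{5}\right) = - 5 \left(- \frac{1}{5} + V\right) = 1 - 5 V$)
$\left(g{\left(j \right)} + 26\right) 2 \left(-2\right) 4 = \left(\left(1 - -45\right) + 26\right) 2 \left(-2\right) 4 = \left(\left(1 + 45\right) + 26\right) \left(\left(-4\right) 4\right) = \left(46 + 26\right) \left(-16\right) = 72 \left(-16\right) = -1152$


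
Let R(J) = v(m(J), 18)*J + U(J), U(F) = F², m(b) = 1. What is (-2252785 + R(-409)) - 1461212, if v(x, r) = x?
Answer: -3547125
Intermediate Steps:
R(J) = J + J² (R(J) = 1*J + J² = J + J²)
(-2252785 + R(-409)) - 1461212 = (-2252785 - 409*(1 - 409)) - 1461212 = (-2252785 - 409*(-408)) - 1461212 = (-2252785 + 166872) - 1461212 = -2085913 - 1461212 = -3547125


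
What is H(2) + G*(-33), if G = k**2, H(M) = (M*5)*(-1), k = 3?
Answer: -307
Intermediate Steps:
H(M) = -5*M (H(M) = (5*M)*(-1) = -5*M)
G = 9 (G = 3**2 = 9)
H(2) + G*(-33) = -5*2 + 9*(-33) = -10 - 297 = -307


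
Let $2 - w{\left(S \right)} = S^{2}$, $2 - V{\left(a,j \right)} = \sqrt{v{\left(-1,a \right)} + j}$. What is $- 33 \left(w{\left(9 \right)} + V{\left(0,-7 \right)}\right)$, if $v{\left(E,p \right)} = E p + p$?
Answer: $2541 + 33 i \sqrt{7} \approx 2541.0 + 87.31 i$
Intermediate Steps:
$v{\left(E,p \right)} = p + E p$
$V{\left(a,j \right)} = 2 - \sqrt{j}$ ($V{\left(a,j \right)} = 2 - \sqrt{a \left(1 - 1\right) + j} = 2 - \sqrt{a 0 + j} = 2 - \sqrt{0 + j} = 2 - \sqrt{j}$)
$w{\left(S \right)} = 2 - S^{2}$
$- 33 \left(w{\left(9 \right)} + V{\left(0,-7 \right)}\right) = - 33 \left(\left(2 - 9^{2}\right) + \left(2 - \sqrt{-7}\right)\right) = - 33 \left(\left(2 - 81\right) + \left(2 - i \sqrt{7}\right)\right) = - 33 \left(-79 + \left(2 - i \sqrt{7}\right)\right) = - 33 \left(-77 - i \sqrt{7}\right) = 2541 + 33 i \sqrt{7}$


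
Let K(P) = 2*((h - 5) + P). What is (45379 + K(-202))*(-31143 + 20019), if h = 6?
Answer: -500324148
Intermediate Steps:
K(P) = 2 + 2*P (K(P) = 2*((6 - 5) + P) = 2*(1 + P) = 2 + 2*P)
(45379 + K(-202))*(-31143 + 20019) = (45379 + (2 + 2*(-202)))*(-31143 + 20019) = (45379 + (2 - 404))*(-11124) = (45379 - 402)*(-11124) = 44977*(-11124) = -500324148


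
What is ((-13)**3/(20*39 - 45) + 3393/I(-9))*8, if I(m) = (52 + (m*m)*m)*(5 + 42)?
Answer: -579201584/23386965 ≈ -24.766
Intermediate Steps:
I(m) = 2444 + 47*m**3 (I(m) = (52 + m**2*m)*47 = (52 + m**3)*47 = 2444 + 47*m**3)
((-13)**3/(20*39 - 45) + 3393/I(-9))*8 = ((-13)**3/(20*39 - 45) + 3393/(2444 + 47*(-9)**3))*8 = (-2197/(780 - 45) + 3393/(2444 + 47*(-729)))*8 = (-2197/735 + 3393/(2444 - 34263))*8 = (-2197*1/735 + 3393/(-31819))*8 = (-2197/735 + 3393*(-1/31819))*8 = (-2197/735 - 3393/31819)*8 = -72400198/23386965*8 = -579201584/23386965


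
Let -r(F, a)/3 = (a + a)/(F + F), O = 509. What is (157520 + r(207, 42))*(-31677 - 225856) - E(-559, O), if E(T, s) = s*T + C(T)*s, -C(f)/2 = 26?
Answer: -933020999241/23 ≈ -4.0566e+10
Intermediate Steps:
C(f) = -52 (C(f) = -2*26 = -52)
r(F, a) = -3*a/F (r(F, a) = -3*(a + a)/(F + F) = -3*2*a/(2*F) = -3*2*a*1/(2*F) = -3*a/F)
E(T, s) = -52*s + T*s (E(T, s) = s*T - 52*s = T*s - 52*s = -52*s + T*s)
(157520 + r(207, 42))*(-31677 - 225856) - E(-559, O) = (157520 - 3*42/207)*(-31677 - 225856) - 509*(-52 - 559) = (157520 - 3*42*1/207)*(-257533) - 509*(-611) = (157520 - 14/23)*(-257533) - 1*(-310999) = (3622946/23)*(-257533) + 310999 = -933028152218/23 + 310999 = -933020999241/23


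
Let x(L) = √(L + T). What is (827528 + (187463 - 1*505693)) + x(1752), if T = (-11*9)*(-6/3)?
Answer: 509298 + 5*√78 ≈ 5.0934e+5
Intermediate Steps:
T = 198 (T = -(-594)/3 = -99*(-2) = 198)
x(L) = √(198 + L) (x(L) = √(L + 198) = √(198 + L))
(827528 + (187463 - 1*505693)) + x(1752) = (827528 + (187463 - 1*505693)) + √(198 + 1752) = (827528 + (187463 - 505693)) + √1950 = (827528 - 318230) + 5*√78 = 509298 + 5*√78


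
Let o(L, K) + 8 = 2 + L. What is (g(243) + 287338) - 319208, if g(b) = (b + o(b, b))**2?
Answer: 198530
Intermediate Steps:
o(L, K) = -6 + L (o(L, K) = -8 + (2 + L) = -6 + L)
g(b) = (-6 + 2*b)**2 (g(b) = (b + (-6 + b))**2 = (-6 + 2*b)**2)
(g(243) + 287338) - 319208 = (4*(-3 + 243)**2 + 287338) - 319208 = (4*240**2 + 287338) - 319208 = (4*57600 + 287338) - 319208 = (230400 + 287338) - 319208 = 517738 - 319208 = 198530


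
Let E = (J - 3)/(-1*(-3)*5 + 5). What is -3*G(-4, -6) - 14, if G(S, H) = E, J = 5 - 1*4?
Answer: -137/10 ≈ -13.700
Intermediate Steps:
J = 1 (J = 5 - 4 = 1)
E = -1/10 (E = (1 - 3)/(-1*(-3)*5 + 5) = -2/(3*5 + 5) = -2/(15 + 5) = -2/20 = -2*1/20 = -1/10 ≈ -0.10000)
G(S, H) = -1/10
-3*G(-4, -6) - 14 = -3*(-1/10) - 14 = 3/10 - 14 = -137/10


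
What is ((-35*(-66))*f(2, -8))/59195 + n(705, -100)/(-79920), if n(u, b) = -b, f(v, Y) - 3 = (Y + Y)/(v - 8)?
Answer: 10402333/47308644 ≈ 0.21988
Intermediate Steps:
f(v, Y) = 3 + 2*Y/(-8 + v) (f(v, Y) = 3 + (Y + Y)/(v - 8) = 3 + (2*Y)/(-8 + v) = 3 + 2*Y/(-8 + v))
((-35*(-66))*f(2, -8))/59195 + n(705, -100)/(-79920) = ((-35*(-66))*((-24 + 2*(-8) + 3*2)/(-8 + 2)))/59195 - 1*(-100)/(-79920) = (2310*((-24 - 16 + 6)/(-6)))*(1/59195) + 100*(-1/79920) = (2310*(-1/6*(-34)))*(1/59195) - 5/3996 = (2310*(17/3))*(1/59195) - 5/3996 = 13090*(1/59195) - 5/3996 = 2618/11839 - 5/3996 = 10402333/47308644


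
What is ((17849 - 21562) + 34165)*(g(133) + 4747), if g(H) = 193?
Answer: 150432880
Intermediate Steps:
((17849 - 21562) + 34165)*(g(133) + 4747) = ((17849 - 21562) + 34165)*(193 + 4747) = (-3713 + 34165)*4940 = 30452*4940 = 150432880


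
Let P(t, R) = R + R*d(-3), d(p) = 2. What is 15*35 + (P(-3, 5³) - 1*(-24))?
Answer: 924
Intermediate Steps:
P(t, R) = 3*R (P(t, R) = R + R*2 = R + 2*R = 3*R)
15*35 + (P(-3, 5³) - 1*(-24)) = 15*35 + (3*5³ - 1*(-24)) = 525 + (3*125 + 24) = 525 + (375 + 24) = 525 + 399 = 924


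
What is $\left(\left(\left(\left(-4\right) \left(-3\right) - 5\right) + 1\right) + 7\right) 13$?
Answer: $195$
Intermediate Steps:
$\left(\left(\left(\left(-4\right) \left(-3\right) - 5\right) + 1\right) + 7\right) 13 = \left(\left(\left(12 - 5\right) + 1\right) + 7\right) 13 = \left(\left(7 + 1\right) + 7\right) 13 = \left(8 + 7\right) 13 = 15 \cdot 13 = 195$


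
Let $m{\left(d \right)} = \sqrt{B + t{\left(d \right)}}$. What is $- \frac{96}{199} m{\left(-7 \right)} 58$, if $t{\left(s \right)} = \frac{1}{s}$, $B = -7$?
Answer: $- \frac{27840 i \sqrt{14}}{1393} \approx - 74.779 i$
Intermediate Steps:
$m{\left(d \right)} = \sqrt{-7 + \frac{1}{d}}$
$- \frac{96}{199} m{\left(-7 \right)} 58 = - \frac{96}{199} \sqrt{-7 + \frac{1}{-7}} \cdot 58 = \left(-96\right) \frac{1}{199} \sqrt{-7 - \frac{1}{7}} \cdot 58 = - \frac{96 \sqrt{- \frac{50}{7}}}{199} \cdot 58 = - \frac{96 \frac{5 i \sqrt{14}}{7}}{199} \cdot 58 = - \frac{480 i \sqrt{14}}{1393} \cdot 58 = - \frac{27840 i \sqrt{14}}{1393}$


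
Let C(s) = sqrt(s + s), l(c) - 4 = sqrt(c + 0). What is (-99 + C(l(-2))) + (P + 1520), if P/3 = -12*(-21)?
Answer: 2177 + sqrt(8 + 2*I*sqrt(2)) ≈ 2179.9 + 0.49259*I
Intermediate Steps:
P = 756 (P = 3*(-12*(-21)) = 3*252 = 756)
l(c) = 4 + sqrt(c) (l(c) = 4 + sqrt(c + 0) = 4 + sqrt(c))
C(s) = sqrt(2)*sqrt(s) (C(s) = sqrt(2*s) = sqrt(2)*sqrt(s))
(-99 + C(l(-2))) + (P + 1520) = (-99 + sqrt(2)*sqrt(4 + sqrt(-2))) + (756 + 1520) = (-99 + sqrt(2)*sqrt(4 + I*sqrt(2))) + 2276 = 2177 + sqrt(2)*sqrt(4 + I*sqrt(2))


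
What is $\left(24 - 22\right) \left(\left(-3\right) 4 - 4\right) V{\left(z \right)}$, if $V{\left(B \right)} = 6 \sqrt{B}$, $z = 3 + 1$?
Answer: $-384$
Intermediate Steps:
$z = 4$
$\left(24 - 22\right) \left(\left(-3\right) 4 - 4\right) V{\left(z \right)} = \left(24 - 22\right) \left(\left(-3\right) 4 - 4\right) 6 \sqrt{4} = \left(24 - 22\right) \left(-12 - 4\right) 6 \cdot 2 = 2 \left(-16\right) 12 = \left(-32\right) 12 = -384$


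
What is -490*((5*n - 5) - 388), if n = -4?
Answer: 202370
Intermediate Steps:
-490*((5*n - 5) - 388) = -490*((5*(-4) - 5) - 388) = -490*((-20 - 5) - 388) = -490*(-25 - 388) = -490*(-413) = 202370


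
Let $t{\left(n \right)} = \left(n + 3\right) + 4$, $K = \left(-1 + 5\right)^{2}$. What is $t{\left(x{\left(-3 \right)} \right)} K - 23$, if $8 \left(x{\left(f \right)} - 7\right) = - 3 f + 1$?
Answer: $221$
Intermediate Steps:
$x{\left(f \right)} = \frac{57}{8} - \frac{3 f}{8}$ ($x{\left(f \right)} = 7 + \frac{- 3 f + 1}{8} = 7 + \frac{1 - 3 f}{8} = 7 - \left(- \frac{1}{8} + \frac{3 f}{8}\right) = \frac{57}{8} - \frac{3 f}{8}$)
$K = 16$ ($K = 4^{2} = 16$)
$t{\left(n \right)} = 7 + n$ ($t{\left(n \right)} = \left(3 + n\right) + 4 = 7 + n$)
$t{\left(x{\left(-3 \right)} \right)} K - 23 = \left(7 + \left(\frac{57}{8} - - \frac{9}{8}\right)\right) 16 - 23 = \left(7 + \left(\frac{57}{8} + \frac{9}{8}\right)\right) 16 - 23 = \left(7 + \frac{33}{4}\right) 16 - 23 = \frac{61}{4} \cdot 16 - 23 = 244 - 23 = 221$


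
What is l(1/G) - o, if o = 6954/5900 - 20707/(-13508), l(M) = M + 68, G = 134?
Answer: 87165298589/1334928100 ≈ 65.296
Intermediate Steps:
l(M) = 68 + M
o = 54026483/19924300 (o = 6954*(1/5900) - 20707*(-1/13508) = 3477/2950 + 20707/13508 = 54026483/19924300 ≈ 2.7116)
l(1/G) - o = (68 + 1/134) - 1*54026483/19924300 = (68 + 1/134) - 54026483/19924300 = 9113/134 - 54026483/19924300 = 87165298589/1334928100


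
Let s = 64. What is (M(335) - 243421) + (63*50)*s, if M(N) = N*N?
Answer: 70404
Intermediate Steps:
M(N) = N**2
(M(335) - 243421) + (63*50)*s = (335**2 - 243421) + (63*50)*64 = (112225 - 243421) + 3150*64 = -131196 + 201600 = 70404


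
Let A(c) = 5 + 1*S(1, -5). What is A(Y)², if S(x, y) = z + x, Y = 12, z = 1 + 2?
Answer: 81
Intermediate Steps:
z = 3
S(x, y) = 3 + x
A(c) = 9 (A(c) = 5 + 1*(3 + 1) = 5 + 1*4 = 5 + 4 = 9)
A(Y)² = 9² = 81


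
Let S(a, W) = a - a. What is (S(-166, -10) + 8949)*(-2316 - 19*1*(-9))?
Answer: -19195605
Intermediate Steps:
S(a, W) = 0
(S(-166, -10) + 8949)*(-2316 - 19*1*(-9)) = (0 + 8949)*(-2316 - 19*1*(-9)) = 8949*(-2316 - 19*(-9)) = 8949*(-2316 + 171) = 8949*(-2145) = -19195605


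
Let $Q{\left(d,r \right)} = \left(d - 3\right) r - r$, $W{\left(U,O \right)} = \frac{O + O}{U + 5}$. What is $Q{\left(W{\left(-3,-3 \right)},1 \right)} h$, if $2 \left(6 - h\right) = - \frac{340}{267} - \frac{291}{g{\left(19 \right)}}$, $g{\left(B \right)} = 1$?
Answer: $- \frac{568687}{534} \approx -1065.0$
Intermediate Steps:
$W{\left(U,O \right)} = \frac{2 O}{5 + U}$
$Q{\left(d,r \right)} = - r + r \left(-3 + d\right)$ ($Q{\left(d,r \right)} = \left(-3 + d\right) r - r = r \left(-3 + d\right) - r = - r + r \left(-3 + d\right)$)
$h = \frac{81241}{534}$ ($h = 6 - \frac{- \frac{340}{267} - \frac{291}{1}}{2} = 6 - \frac{\left(-340\right) \frac{1}{267} - 291}{2} = 6 - \frac{- \frac{340}{267} - 291}{2} = 6 - - \frac{78037}{534} = 6 + \frac{78037}{534} = \frac{81241}{534} \approx 152.14$)
$Q{\left(W{\left(-3,-3 \right)},1 \right)} h = 1 \left(-4 + 2 \left(-3\right) \frac{1}{5 - 3}\right) \frac{81241}{534} = 1 \left(-4 + 2 \left(-3\right) \frac{1}{2}\right) \frac{81241}{534} = 1 \left(-4 - 3\right) \frac{81241}{534} = 1 \left(-7\right) \frac{81241}{534} = \left(-7\right) \frac{81241}{534} = - \frac{568687}{534}$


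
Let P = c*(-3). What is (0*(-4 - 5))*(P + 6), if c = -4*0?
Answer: 0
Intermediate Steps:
c = 0
P = 0 (P = 0*(-3) = 0)
(0*(-4 - 5))*(P + 6) = (0*(-4 - 5))*(0 + 6) = (0*(-9))*6 = 0*6 = 0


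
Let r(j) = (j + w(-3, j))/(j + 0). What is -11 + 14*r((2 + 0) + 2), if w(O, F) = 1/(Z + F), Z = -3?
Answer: 13/2 ≈ 6.5000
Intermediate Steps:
w(O, F) = 1/(-3 + F)
r(j) = (j + 1/(-3 + j))/j (r(j) = (j + 1/(-3 + j))/(j + 0) = (j + 1/(-3 + j))/j)
-11 + 14*r((2 + 0) + 2) = -11 + 14*((1 + ((2 + 0) + 2)*(-3 + ((2 + 0) + 2)))/(((2 + 0) + 2)*(-3 + ((2 + 0) + 2)))) = -11 + 14*((1 + (2 + 2)*(-3 + (2 + 2)))/((2 + 2)*(-3 + (2 + 2)))) = -11 + 14*((1 + 4*(-3 + 4))/(4*(-3 + 4))) = -11 + 14*((¼)*(1 + 4*1)/1) = -11 + 14*((¼)*1*(1 + 4)) = -11 + 14*((¼)*1*5) = -11 + 14*(5/4) = -11 + 35/2 = 13/2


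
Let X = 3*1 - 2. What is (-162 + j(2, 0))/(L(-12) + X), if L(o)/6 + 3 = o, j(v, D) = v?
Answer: 160/89 ≈ 1.7978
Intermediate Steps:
L(o) = -18 + 6*o
X = 1 (X = 3 - 2 = 1)
(-162 + j(2, 0))/(L(-12) + X) = (-162 + 2)/((-18 + 6*(-12)) + 1) = -160/((-18 - 72) + 1) = -160/(-90 + 1) = -160/(-89) = -160*(-1/89) = 160/89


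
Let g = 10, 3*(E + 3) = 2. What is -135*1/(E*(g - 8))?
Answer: 405/14 ≈ 28.929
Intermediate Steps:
E = -7/3 (E = -3 + (1/3)*2 = -3 + 2/3 = -7/3 ≈ -2.3333)
-135*1/(E*(g - 8)) = -135*(-3/(7*(10 - 8))) = -135/(2*(-7/3)) = -135/(-14/3) = -135*(-3/14) = 405/14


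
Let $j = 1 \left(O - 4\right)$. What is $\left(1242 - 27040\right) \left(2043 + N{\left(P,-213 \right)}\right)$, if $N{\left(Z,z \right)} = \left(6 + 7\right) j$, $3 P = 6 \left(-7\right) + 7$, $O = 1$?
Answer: $-51699192$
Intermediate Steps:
$j = -3$ ($j = 1 \left(1 - 4\right) = 1 \left(-3\right) = -3$)
$P = - \frac{35}{3}$ ($P = \frac{6 \left(-7\right) + 7}{3} = \frac{-42 + 7}{3} = \frac{1}{3} \left(-35\right) = - \frac{35}{3} \approx -11.667$)
$N{\left(Z,z \right)} = -39$ ($N{\left(Z,z \right)} = \left(6 + 7\right) \left(-3\right) = 13 \left(-3\right) = -39$)
$\left(1242 - 27040\right) \left(2043 + N{\left(P,-213 \right)}\right) = \left(1242 - 27040\right) \left(2043 - 39\right) = \left(-25798\right) 2004 = -51699192$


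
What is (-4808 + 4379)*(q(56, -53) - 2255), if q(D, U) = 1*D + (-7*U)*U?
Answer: 9378798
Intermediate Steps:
q(D, U) = D - 7*U²
(-4808 + 4379)*(q(56, -53) - 2255) = (-4808 + 4379)*((56 - 7*(-53)²) - 2255) = -429*((56 - 7*2809) - 2255) = -429*((56 - 19663) - 2255) = -429*(-19607 - 2255) = -429*(-21862) = 9378798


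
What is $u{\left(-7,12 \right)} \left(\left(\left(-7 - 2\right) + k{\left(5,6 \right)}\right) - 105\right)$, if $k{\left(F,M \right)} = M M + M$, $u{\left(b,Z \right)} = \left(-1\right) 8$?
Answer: $576$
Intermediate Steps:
$u{\left(b,Z \right)} = -8$
$k{\left(F,M \right)} = M + M^{2}$ ($k{\left(F,M \right)} = M^{2} + M = M + M^{2}$)
$u{\left(-7,12 \right)} \left(\left(\left(-7 - 2\right) + k{\left(5,6 \right)}\right) - 105\right) = - 8 \left(\left(\left(-7 - 2\right) + 6 \left(1 + 6\right)\right) - 105\right) = - 8 \left(\left(-9 + 6 \cdot 7\right) - 105\right) = - 8 \left(\left(-9 + 42\right) - 105\right) = - 8 \left(33 - 105\right) = \left(-8\right) \left(-72\right) = 576$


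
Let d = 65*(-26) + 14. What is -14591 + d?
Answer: -16267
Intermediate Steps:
d = -1676 (d = -1690 + 14 = -1676)
-14591 + d = -14591 - 1676 = -16267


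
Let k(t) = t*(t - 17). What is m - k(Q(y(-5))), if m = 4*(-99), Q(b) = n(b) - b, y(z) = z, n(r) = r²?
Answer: -786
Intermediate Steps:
Q(b) = b² - b
m = -396
k(t) = t*(-17 + t)
m - k(Q(y(-5))) = -396 - (-5*(-1 - 5))*(-17 - 5*(-1 - 5)) = -396 - (-5*(-6))*(-17 - 5*(-6)) = -396 - 30*(-17 + 30) = -396 - 30*13 = -396 - 1*390 = -396 - 390 = -786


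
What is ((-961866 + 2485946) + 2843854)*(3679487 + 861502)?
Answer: 19834740246726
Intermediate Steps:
((-961866 + 2485946) + 2843854)*(3679487 + 861502) = (1524080 + 2843854)*4540989 = 4367934*4540989 = 19834740246726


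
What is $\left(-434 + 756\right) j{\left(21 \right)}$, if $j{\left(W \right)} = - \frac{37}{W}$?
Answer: $- \frac{1702}{3} \approx -567.33$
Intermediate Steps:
$\left(-434 + 756\right) j{\left(21 \right)} = \left(-434 + 756\right) \left(- \frac{37}{21}\right) = 322 \left(\left(-37\right) \frac{1}{21}\right) = 322 \left(- \frac{37}{21}\right) = - \frac{1702}{3}$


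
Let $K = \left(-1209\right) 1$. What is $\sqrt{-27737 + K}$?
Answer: $i \sqrt{28946} \approx 170.14 i$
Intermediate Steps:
$K = -1209$
$\sqrt{-27737 + K} = \sqrt{-27737 - 1209} = \sqrt{-28946} = i \sqrt{28946}$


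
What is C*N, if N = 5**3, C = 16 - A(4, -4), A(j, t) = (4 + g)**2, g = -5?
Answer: 1875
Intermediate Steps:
A(j, t) = 1 (A(j, t) = (4 - 5)**2 = (-1)**2 = 1)
C = 15 (C = 16 - 1*1 = 16 - 1 = 15)
N = 125
C*N = 15*125 = 1875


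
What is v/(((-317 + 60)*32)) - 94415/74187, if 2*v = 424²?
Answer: -232655938/19066059 ≈ -12.203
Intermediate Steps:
v = 89888 (v = (½)*424² = (½)*179776 = 89888)
v/(((-317 + 60)*32)) - 94415/74187 = 89888/(((-317 + 60)*32)) - 94415/74187 = 89888/((-257*32)) - 94415*1/74187 = 89888/(-8224) - 94415/74187 = 89888*(-1/8224) - 94415/74187 = -2809/257 - 94415/74187 = -232655938/19066059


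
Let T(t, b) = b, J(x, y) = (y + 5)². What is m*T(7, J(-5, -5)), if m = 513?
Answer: 0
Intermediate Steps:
J(x, y) = (5 + y)²
m*T(7, J(-5, -5)) = 513*(5 - 5)² = 513*0² = 513*0 = 0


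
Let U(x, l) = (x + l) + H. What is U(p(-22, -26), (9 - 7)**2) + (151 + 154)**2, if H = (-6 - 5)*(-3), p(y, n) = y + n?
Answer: 93014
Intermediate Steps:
p(y, n) = n + y
H = 33 (H = -11*(-3) = 33)
U(x, l) = 33 + l + x (U(x, l) = (x + l) + 33 = (l + x) + 33 = 33 + l + x)
U(p(-22, -26), (9 - 7)**2) + (151 + 154)**2 = (33 + (9 - 7)**2 + (-26 - 22)) + (151 + 154)**2 = (33 + 2**2 - 48) + 305**2 = (33 + 4 - 48) + 93025 = -11 + 93025 = 93014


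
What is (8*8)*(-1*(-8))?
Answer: 512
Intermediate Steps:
(8*8)*(-1*(-8)) = 64*8 = 512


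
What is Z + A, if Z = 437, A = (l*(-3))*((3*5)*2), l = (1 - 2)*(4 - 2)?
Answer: 617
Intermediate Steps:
l = -2 (l = -1*2 = -2)
A = 180 (A = (-2*(-3))*((3*5)*2) = 6*(15*2) = 6*30 = 180)
Z + A = 437 + 180 = 617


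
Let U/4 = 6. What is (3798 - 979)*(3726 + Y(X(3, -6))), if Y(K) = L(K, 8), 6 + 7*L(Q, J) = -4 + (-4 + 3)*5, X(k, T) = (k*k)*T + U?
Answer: 73482873/7 ≈ 1.0498e+7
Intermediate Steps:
U = 24 (U = 4*6 = 24)
X(k, T) = 24 + T*k² (X(k, T) = (k*k)*T + 24 = k²*T + 24 = T*k² + 24 = 24 + T*k²)
L(Q, J) = -15/7 (L(Q, J) = -6/7 + (-4 + (-4 + 3)*5)/7 = -6/7 + (-4 - 1*5)/7 = -6/7 + (-4 - 5)/7 = -6/7 + (⅐)*(-9) = -6/7 - 9/7 = -15/7)
Y(K) = -15/7
(3798 - 979)*(3726 + Y(X(3, -6))) = (3798 - 979)*(3726 - 15/7) = 2819*(26067/7) = 73482873/7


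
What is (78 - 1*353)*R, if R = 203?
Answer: -55825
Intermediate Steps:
(78 - 1*353)*R = (78 - 1*353)*203 = (78 - 353)*203 = -275*203 = -55825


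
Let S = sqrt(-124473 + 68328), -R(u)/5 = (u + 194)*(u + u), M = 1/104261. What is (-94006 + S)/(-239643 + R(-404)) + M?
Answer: 891113419/10312768293 - I*sqrt(56145)/1088043 ≈ 0.086409 - 0.00021778*I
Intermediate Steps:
M = 1/104261 ≈ 9.5913e-6
R(u) = -10*u*(194 + u) (R(u) = -5*(u + 194)*(u + u) = -5*(194 + u)*2*u = -10*u*(194 + u))
S = I*sqrt(56145) (S = sqrt(-56145) = I*sqrt(56145) ≈ 236.95*I)
(-94006 + S)/(-239643 + R(-404)) + M = (-94006 + I*sqrt(56145))/(-239643 - 10*(-404)*(194 - 404)) + 1/104261 = (-94006 + I*sqrt(56145))/(-239643 - 10*(-404)*(-210)) + 1/104261 = (-94006 + I*sqrt(56145))/(-239643 - 848400) + 1/104261 = (-94006 + I*sqrt(56145))/(-1088043) + 1/104261 = (-94006 + I*sqrt(56145))*(-1/1088043) + 1/104261 = (8546/98913 - I*sqrt(56145)/1088043) + 1/104261 = 891113419/10312768293 - I*sqrt(56145)/1088043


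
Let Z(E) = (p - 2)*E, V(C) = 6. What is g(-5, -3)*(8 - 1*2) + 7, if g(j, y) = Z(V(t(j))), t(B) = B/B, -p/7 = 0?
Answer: -65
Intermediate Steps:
p = 0 (p = -7*0 = 0)
t(B) = 1
Z(E) = -2*E (Z(E) = (0 - 2)*E = -2*E)
g(j, y) = -12 (g(j, y) = -2*6 = -12)
g(-5, -3)*(8 - 1*2) + 7 = -12*(8 - 1*2) + 7 = -12*(8 - 2) + 7 = -12*6 + 7 = -72 + 7 = -65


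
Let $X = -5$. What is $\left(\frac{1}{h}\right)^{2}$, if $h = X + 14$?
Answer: $\frac{1}{81} \approx 0.012346$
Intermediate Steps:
$h = 9$ ($h = -5 + 14 = 9$)
$\left(\frac{1}{h}\right)^{2} = \left(\frac{1}{9}\right)^{2} = \frac{1}{81}$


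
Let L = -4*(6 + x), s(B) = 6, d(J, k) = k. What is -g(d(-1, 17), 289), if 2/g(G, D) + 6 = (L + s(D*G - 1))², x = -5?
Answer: 1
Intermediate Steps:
L = -4 (L = -4*(6 - 5) = -4*1 = -4)
g(G, D) = -1 (g(G, D) = 2/(-6 + (-4 + 6)²) = 2/(-6 + 2²) = 2/(-6 + 4) = 2/(-2) = 2*(-½) = -1)
-g(d(-1, 17), 289) = -1*(-1) = 1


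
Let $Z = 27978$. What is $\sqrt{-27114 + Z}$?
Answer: $12 \sqrt{6} \approx 29.394$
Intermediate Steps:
$\sqrt{-27114 + Z} = \sqrt{-27114 + 27978} = \sqrt{864} = 12 \sqrt{6}$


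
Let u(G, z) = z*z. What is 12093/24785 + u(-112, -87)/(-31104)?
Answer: 20949223/85656960 ≈ 0.24457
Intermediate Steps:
u(G, z) = z²
12093/24785 + u(-112, -87)/(-31104) = 12093/24785 + (-87)²/(-31104) = 12093*(1/24785) + 7569*(-1/31104) = 12093/24785 - 841/3456 = 20949223/85656960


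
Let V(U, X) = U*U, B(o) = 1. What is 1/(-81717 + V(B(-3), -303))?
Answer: -1/81716 ≈ -1.2238e-5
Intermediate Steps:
V(U, X) = U²
1/(-81717 + V(B(-3), -303)) = 1/(-81717 + 1²) = 1/(-81717 + 1) = 1/(-81716) = -1/81716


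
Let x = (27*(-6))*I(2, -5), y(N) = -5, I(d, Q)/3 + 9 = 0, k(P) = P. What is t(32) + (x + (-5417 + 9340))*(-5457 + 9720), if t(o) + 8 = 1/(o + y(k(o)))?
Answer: 954992782/27 ≈ 3.5370e+7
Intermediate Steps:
I(d, Q) = -27 (I(d, Q) = -27 + 3*0 = -27 + 0 = -27)
x = 4374 (x = (27*(-6))*(-27) = -162*(-27) = 4374)
t(o) = -8 + 1/(-5 + o) (t(o) = -8 + 1/(o - 5) = -8 + 1/(-5 + o))
t(32) + (x + (-5417 + 9340))*(-5457 + 9720) = (41 - 8*32)/(-5 + 32) + (4374 + (-5417 + 9340))*(-5457 + 9720) = (41 - 256)/27 + (4374 + 3923)*4263 = (1/27)*(-215) + 8297*4263 = -215/27 + 35370111 = 954992782/27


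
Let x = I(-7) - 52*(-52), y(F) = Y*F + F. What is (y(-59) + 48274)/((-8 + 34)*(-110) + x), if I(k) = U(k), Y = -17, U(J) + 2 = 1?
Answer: -49218/157 ≈ -313.49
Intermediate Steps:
U(J) = -1 (U(J) = -2 + 1 = -1)
I(k) = -1
y(F) = -16*F (y(F) = -17*F + F = -16*F)
x = 2703 (x = -1 - 52*(-52) = -1 + 2704 = 2703)
(y(-59) + 48274)/((-8 + 34)*(-110) + x) = (-16*(-59) + 48274)/((-8 + 34)*(-110) + 2703) = (944 + 48274)/(26*(-110) + 2703) = 49218/(-2860 + 2703) = 49218/(-157) = 49218*(-1/157) = -49218/157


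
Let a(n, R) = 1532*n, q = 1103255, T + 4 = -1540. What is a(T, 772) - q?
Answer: -3468663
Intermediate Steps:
T = -1544 (T = -4 - 1540 = -1544)
a(T, 772) - q = 1532*(-1544) - 1*1103255 = -2365408 - 1103255 = -3468663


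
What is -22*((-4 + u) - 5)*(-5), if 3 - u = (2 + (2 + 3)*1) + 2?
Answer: -1650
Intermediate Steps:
u = -6 (u = 3 - ((2 + (2 + 3)*1) + 2) = 3 - ((2 + 5*1) + 2) = 3 - ((2 + 5) + 2) = 3 - (7 + 2) = 3 - 1*9 = 3 - 9 = -6)
-22*((-4 + u) - 5)*(-5) = -22*((-4 - 6) - 5)*(-5) = -22*(-10 - 5)*(-5) = -22*(-15)*(-5) = 330*(-5) = -1650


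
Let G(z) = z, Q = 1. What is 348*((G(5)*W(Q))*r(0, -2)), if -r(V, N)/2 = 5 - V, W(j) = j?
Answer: -17400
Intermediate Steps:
r(V, N) = -10 + 2*V (r(V, N) = -2*(5 - V) = -10 + 2*V)
348*((G(5)*W(Q))*r(0, -2)) = 348*((5*1)*(-10 + 2*0)) = 348*(5*(-10 + 0)) = 348*(5*(-10)) = 348*(-50) = -17400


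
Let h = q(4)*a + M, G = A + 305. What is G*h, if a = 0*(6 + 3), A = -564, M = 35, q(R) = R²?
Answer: -9065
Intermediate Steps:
a = 0 (a = 0*9 = 0)
G = -259 (G = -564 + 305 = -259)
h = 35 (h = 4²*0 + 35 = 16*0 + 35 = 0 + 35 = 35)
G*h = -259*35 = -9065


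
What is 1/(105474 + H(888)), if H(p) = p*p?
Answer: 1/894018 ≈ 1.1185e-6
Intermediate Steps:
H(p) = p**2
1/(105474 + H(888)) = 1/(105474 + 888**2) = 1/(105474 + 788544) = 1/894018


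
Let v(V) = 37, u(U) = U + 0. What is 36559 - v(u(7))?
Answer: 36522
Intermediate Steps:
u(U) = U
36559 - v(u(7)) = 36559 - 1*37 = 36559 - 37 = 36522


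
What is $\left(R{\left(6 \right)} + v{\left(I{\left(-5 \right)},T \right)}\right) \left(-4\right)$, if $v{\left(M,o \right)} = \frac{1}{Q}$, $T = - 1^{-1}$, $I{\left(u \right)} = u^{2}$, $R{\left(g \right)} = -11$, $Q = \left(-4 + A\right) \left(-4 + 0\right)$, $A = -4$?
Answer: $\frac{351}{8} \approx 43.875$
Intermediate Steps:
$Q = 32$ ($Q = \left(-4 - 4\right) \left(-4 + 0\right) = \left(-8\right) \left(-4\right) = 32$)
$T = -1$ ($T = \left(-1\right) 1 = -1$)
$v{\left(M,o \right)} = \frac{1}{32}$
$\left(R{\left(6 \right)} + v{\left(I{\left(-5 \right)},T \right)}\right) \left(-4\right) = \left(-11 + \frac{1}{32}\right) \left(-4\right) = \left(- \frac{351}{32}\right) \left(-4\right) = \frac{351}{8}$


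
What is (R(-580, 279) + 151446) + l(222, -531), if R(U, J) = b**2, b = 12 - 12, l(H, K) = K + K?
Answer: 150384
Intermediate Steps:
l(H, K) = 2*K
b = 0
R(U, J) = 0 (R(U, J) = 0**2 = 0)
(R(-580, 279) + 151446) + l(222, -531) = (0 + 151446) + 2*(-531) = 151446 - 1062 = 150384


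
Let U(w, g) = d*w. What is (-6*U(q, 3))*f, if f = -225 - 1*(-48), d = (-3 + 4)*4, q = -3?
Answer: -12744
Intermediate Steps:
d = 4 (d = 1*4 = 4)
U(w, g) = 4*w
f = -177 (f = -225 + 48 = -177)
(-6*U(q, 3))*f = -24*(-3)*(-177) = -6*(-12)*(-177) = 72*(-177) = -12744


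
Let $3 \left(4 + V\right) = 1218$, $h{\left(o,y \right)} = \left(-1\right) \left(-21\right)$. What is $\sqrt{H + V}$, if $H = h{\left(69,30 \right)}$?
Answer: $3 \sqrt{47} \approx 20.567$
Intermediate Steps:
$h{\left(o,y \right)} = 21$
$V = 402$ ($V = -4 + \frac{1}{3} \cdot 1218 = -4 + 406 = 402$)
$H = 21$
$\sqrt{H + V} = \sqrt{21 + 402} = \sqrt{423} = 3 \sqrt{47}$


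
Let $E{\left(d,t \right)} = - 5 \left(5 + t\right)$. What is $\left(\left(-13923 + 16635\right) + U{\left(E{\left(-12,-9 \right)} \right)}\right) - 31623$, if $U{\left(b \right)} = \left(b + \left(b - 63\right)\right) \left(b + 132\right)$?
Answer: $-32407$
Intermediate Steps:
$E{\left(d,t \right)} = -25 - 5 t$
$U{\left(b \right)} = \left(-63 + 2 b\right) \left(132 + b\right)$ ($U{\left(b \right)} = \left(b + \left(-63 + b\right)\right) \left(132 + b\right) = \left(-63 + 2 b\right) \left(132 + b\right)$)
$\left(\left(-13923 + 16635\right) + U{\left(E{\left(-12,-9 \right)} \right)}\right) - 31623 = \left(\left(-13923 + 16635\right) + \left(-8316 + 2 \left(-25 - -45\right)^{2} + 201 \left(-25 - -45\right)\right)\right) - 31623 = \left(2712 + \left(-8316 + 2 \left(-25 + 45\right)^{2} + 201 \left(-25 + 45\right)\right)\right) - 31623 = \left(2712 + \left(-8316 + 2 \cdot 20^{2} + 201 \cdot 20\right)\right) - 31623 = \left(2712 + \left(-8316 + 2 \cdot 400 + 4020\right)\right) - 31623 = \left(2712 + \left(-8316 + 800 + 4020\right)\right) - 31623 = \left(2712 - 3496\right) - 31623 = -784 - 31623 = -32407$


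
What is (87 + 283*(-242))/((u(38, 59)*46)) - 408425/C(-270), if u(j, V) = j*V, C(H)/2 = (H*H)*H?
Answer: -26504733469/40598943120 ≈ -0.65284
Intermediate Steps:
C(H) = 2*H³ (C(H) = 2*((H*H)*H) = 2*(H²*H) = 2*H³)
u(j, V) = V*j
(87 + 283*(-242))/((u(38, 59)*46)) - 408425/C(-270) = (87 + 283*(-242))/(((59*38)*46)) - 408425/(2*(-270)³) = (87 - 68486)/((2242*46)) - 408425/(2*(-19683000)) = -68399/103132 - 408425/(-39366000) = -68399*1/103132 - 408425*(-1/39366000) = -68399/103132 + 16337/1574640 = -26504733469/40598943120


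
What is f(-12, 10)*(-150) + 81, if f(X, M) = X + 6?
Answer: 981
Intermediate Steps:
f(X, M) = 6 + X
f(-12, 10)*(-150) + 81 = (6 - 12)*(-150) + 81 = -6*(-150) + 81 = 900 + 81 = 981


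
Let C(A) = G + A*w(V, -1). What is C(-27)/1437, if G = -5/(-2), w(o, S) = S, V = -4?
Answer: 59/2874 ≈ 0.020529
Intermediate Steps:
G = 5/2 (G = -5*(-½) = 5/2 ≈ 2.5000)
C(A) = 5/2 - A (C(A) = 5/2 + A*(-1) = 5/2 - A)
C(-27)/1437 = (5/2 - 1*(-27))/1437 = (5/2 + 27)*(1/1437) = (59/2)*(1/1437) = 59/2874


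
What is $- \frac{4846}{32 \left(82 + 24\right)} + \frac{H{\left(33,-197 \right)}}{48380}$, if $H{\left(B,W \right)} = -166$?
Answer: $- \frac{29376569}{20513120} \approx -1.4321$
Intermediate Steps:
$- \frac{4846}{32 \left(82 + 24\right)} + \frac{H{\left(33,-197 \right)}}{48380} = - \frac{4846}{32 \left(82 + 24\right)} - \frac{166}{48380} = - \frac{4846}{32 \cdot 106} - \frac{83}{24190} = - \frac{4846}{3392} - \frac{83}{24190} = \left(-4846\right) \frac{1}{3392} - \frac{83}{24190} = - \frac{2423}{1696} - \frac{83}{24190} = - \frac{29376569}{20513120}$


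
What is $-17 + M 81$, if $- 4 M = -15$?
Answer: $\frac{1147}{4} \approx 286.75$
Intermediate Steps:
$M = \frac{15}{4}$ ($M = \left(- \frac{1}{4}\right) \left(-15\right) = \frac{15}{4} \approx 3.75$)
$-17 + M 81 = -17 + \frac{15}{4} \cdot 81 = -17 + \frac{1215}{4} = \frac{1147}{4}$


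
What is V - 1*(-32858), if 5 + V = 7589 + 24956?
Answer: 65398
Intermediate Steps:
V = 32540 (V = -5 + (7589 + 24956) = -5 + 32545 = 32540)
V - 1*(-32858) = 32540 - 1*(-32858) = 32540 + 32858 = 65398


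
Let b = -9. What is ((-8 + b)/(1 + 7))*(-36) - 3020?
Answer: -5887/2 ≈ -2943.5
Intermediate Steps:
((-8 + b)/(1 + 7))*(-36) - 3020 = ((-8 - 9)/(1 + 7))*(-36) - 3020 = -17/8*(-36) - 3020 = 153/2 - 3020 = -5887/2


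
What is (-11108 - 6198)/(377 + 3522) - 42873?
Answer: -167179133/3899 ≈ -42877.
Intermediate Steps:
(-11108 - 6198)/(377 + 3522) - 42873 = -17306/3899 - 42873 = -167179133/3899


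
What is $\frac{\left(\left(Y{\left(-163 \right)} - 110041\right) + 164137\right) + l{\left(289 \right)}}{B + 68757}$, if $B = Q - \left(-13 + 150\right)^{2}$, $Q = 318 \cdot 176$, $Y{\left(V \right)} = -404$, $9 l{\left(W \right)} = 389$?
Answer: $\frac{483617}{953604} \approx 0.50715$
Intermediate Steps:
$l{\left(W \right)} = \frac{389}{9}$ ($l{\left(W \right)} = \frac{1}{9} \cdot 389 = \frac{389}{9}$)
$Q = 55968$
$B = 37199$ ($B = 55968 - \left(-13 + 150\right)^{2} = 55968 - 137^{2} = 55968 - 18769 = 37199$)
$\frac{\left(\left(Y{\left(-163 \right)} - 110041\right) + 164137\right) + l{\left(289 \right)}}{B + 68757} = \frac{\left(\left(-404 - 110041\right) + 164137\right) + \frac{389}{9}}{37199 + 68757} = \frac{\left(-110445 + 164137\right) + \frac{389}{9}}{105956} = \left(53692 + \frac{389}{9}\right) \frac{1}{105956} = \frac{483617}{9} \cdot \frac{1}{105956} = \frac{483617}{953604}$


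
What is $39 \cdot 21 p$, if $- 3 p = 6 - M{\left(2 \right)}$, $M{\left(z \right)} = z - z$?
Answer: $-1638$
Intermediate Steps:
$M{\left(z \right)} = 0$
$p = -2$ ($p = - \frac{6 - 0}{3} = - \frac{6 + 0}{3} = \left(- \frac{1}{3}\right) 6 = -2$)
$39 \cdot 21 p = 39 \cdot 21 \left(-2\right) = 819 \left(-2\right) = -1638$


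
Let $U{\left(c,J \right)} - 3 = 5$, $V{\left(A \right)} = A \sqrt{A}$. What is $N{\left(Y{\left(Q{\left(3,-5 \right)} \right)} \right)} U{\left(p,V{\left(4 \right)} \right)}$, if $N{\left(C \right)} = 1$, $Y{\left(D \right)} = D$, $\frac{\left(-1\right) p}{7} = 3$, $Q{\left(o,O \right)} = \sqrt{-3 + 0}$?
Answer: $8$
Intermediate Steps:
$Q{\left(o,O \right)} = i \sqrt{3}$ ($Q{\left(o,O \right)} = \sqrt{-3} = i \sqrt{3}$)
$p = -21$ ($p = \left(-7\right) 3 = -21$)
$V{\left(A \right)} = A^{\frac{3}{2}}$
$U{\left(c,J \right)} = 8$ ($U{\left(c,J \right)} = 3 + 5 = 8$)
$N{\left(Y{\left(Q{\left(3,-5 \right)} \right)} \right)} U{\left(p,V{\left(4 \right)} \right)} = 1 \cdot 8 = 8$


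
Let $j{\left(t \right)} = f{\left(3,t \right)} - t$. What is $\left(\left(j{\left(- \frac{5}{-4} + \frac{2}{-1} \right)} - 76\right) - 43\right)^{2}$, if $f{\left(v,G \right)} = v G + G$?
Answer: $\frac{235225}{16} \approx 14702.0$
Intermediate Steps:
$f{\left(v,G \right)} = G + G v$ ($f{\left(v,G \right)} = G v + G = G + G v$)
$j{\left(t \right)} = 3 t$ ($j{\left(t \right)} = t \left(1 + 3\right) - t = t 4 - t = 4 t - t = 3 t$)
$\left(\left(j{\left(- \frac{5}{-4} + \frac{2}{-1} \right)} - 76\right) - 43\right)^{2} = \left(\left(3 \left(- \frac{5}{-4} + \frac{2}{-1}\right) - 76\right) - 43\right)^{2} = \left(\left(3 \left(\left(-5\right) \left(- \frac{1}{4}\right) + 2 \left(-1\right)\right) - 76\right) - 43\right)^{2} = \left(\left(3 \left(\frac{5}{4} - 2\right) - 76\right) - 43\right)^{2} = \left(\left(3 \left(- \frac{3}{4}\right) - 76\right) - 43\right)^{2} = \left(\left(- \frac{9}{4} - 76\right) - 43\right)^{2} = \left(- \frac{313}{4} - 43\right)^{2} = \left(- \frac{485}{4}\right)^{2} = \frac{235225}{16}$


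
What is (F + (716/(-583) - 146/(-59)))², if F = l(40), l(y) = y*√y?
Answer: 75723669155876/1183153609 + 6859840*√10/34397 ≈ 64632.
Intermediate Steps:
l(y) = y^(3/2)
F = 80*√10 (F = 40^(3/2) = 80*√10 ≈ 252.98)
(F + (716/(-583) - 146/(-59)))² = (80*√10 + (716/(-583) - 146/(-59)))² = (80*√10 + (716*(-1/583) - 146*(-1/59)))² = (80*√10 + (-716/583 + 146/59))² = (80*√10 + 42874/34397)² = (42874/34397 + 80*√10)²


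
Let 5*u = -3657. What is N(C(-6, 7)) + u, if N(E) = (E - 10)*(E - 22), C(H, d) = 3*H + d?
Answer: -192/5 ≈ -38.400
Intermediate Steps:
C(H, d) = d + 3*H
u = -3657/5 (u = (1/5)*(-3657) = -3657/5 ≈ -731.40)
N(E) = (-22 + E)*(-10 + E) (N(E) = (-10 + E)*(-22 + E) = (-22 + E)*(-10 + E))
N(C(-6, 7)) + u = (220 + (7 + 3*(-6))**2 - 32*(7 + 3*(-6))) - 3657/5 = (220 + (7 - 18)**2 - 32*(7 - 18)) - 3657/5 = (220 + (-11)**2 - 32*(-11)) - 3657/5 = (220 + 121 + 352) - 3657/5 = 693 - 3657/5 = -192/5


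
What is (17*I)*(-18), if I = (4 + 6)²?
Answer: -30600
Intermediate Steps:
I = 100 (I = 10² = 100)
(17*I)*(-18) = (17*100)*(-18) = 1700*(-18) = -30600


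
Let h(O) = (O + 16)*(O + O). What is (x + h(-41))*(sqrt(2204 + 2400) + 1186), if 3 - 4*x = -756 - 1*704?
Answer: 5730159/2 + 9663*sqrt(1151)/2 ≈ 3.0290e+6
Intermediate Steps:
h(O) = 2*O*(16 + O) (h(O) = (16 + O)*(2*O) = 2*O*(16 + O))
x = 1463/4 (x = 3/4 - (-756 - 1*704)/4 = 3/4 - (-756 - 704)/4 = 3/4 - 1/4*(-1460) = 3/4 + 365 = 1463/4 ≈ 365.75)
(x + h(-41))*(sqrt(2204 + 2400) + 1186) = (1463/4 + 2*(-41)*(16 - 41))*(sqrt(2204 + 2400) + 1186) = (1463/4 + 2*(-41)*(-25))*(sqrt(4604) + 1186) = (1463/4 + 2050)*(2*sqrt(1151) + 1186) = 9663*(1186 + 2*sqrt(1151))/4 = 5730159/2 + 9663*sqrt(1151)/2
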